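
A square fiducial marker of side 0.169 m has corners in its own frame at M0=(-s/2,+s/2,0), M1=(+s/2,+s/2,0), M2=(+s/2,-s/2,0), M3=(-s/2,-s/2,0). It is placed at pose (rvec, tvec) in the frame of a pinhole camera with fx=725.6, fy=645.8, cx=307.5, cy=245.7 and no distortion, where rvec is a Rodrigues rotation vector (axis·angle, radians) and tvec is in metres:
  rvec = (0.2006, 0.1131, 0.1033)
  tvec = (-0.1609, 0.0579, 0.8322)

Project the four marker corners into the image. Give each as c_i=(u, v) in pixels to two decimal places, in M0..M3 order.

Intrinsics K: fx=725.6, fy=645.8, cx=307.5, cy=245.7
Marker side s = 0.169 m; corners in marker frame (Z=0):
  M0 = (-0.0845, +0.0845, 0)
  M1 = (+0.0845, +0.0845, 0)
  M2 = (+0.0845, -0.0845, 0)
  M3 = (-0.0845, -0.0845, 0)
rvec = (0.2006, 0.1131, 0.1033), |rvec| = θ = 0.25239 rad = 14.461°
Rodrigues: sinθ=0.24972, 1−cosθ=0.03168; R = I + sinθ·[k]× + (1−cosθ)·[k]×²:
    [+0.98833 -0.09092 +0.12221]
    [+0.11349 +0.97468 -0.19267]
    [-0.10160 +0.20429 +0.97362]
t = (-0.1609, 0.0579, 0.8322) m
M0: Pc = R·M0+t = (-0.25210, +0.13067, +0.85805); u = 725.6·(-0.25210)/0.85805 + 307.5 = 94.3165, v = 645.8·(+0.13067)/0.85805 + 245.7 = 344.0477
M1: Pc = R·M1+t = (-0.08507, +0.14985, +0.84088); u = 725.6·(-0.08507)/0.84088 + 307.5 = 234.0932, v = 645.8·(+0.14985)/0.84088 + 245.7 = 360.7862
M2: Pc = R·M2+t = (-0.06970, -0.01487, +0.80635); u = 725.6·(-0.06970)/0.80635 + 307.5 = 244.7774, v = 645.8·(-0.01487)/0.80635 + 245.7 = 233.7904
M3: Pc = R·M3+t = (-0.23673, -0.03405, +0.82352); u = 725.6·(-0.23673)/0.82352 + 307.5 = 98.9180, v = 645.8·(-0.03405)/0.82352 + 245.7 = 218.9980

c0=(94.32, 344.05) c1=(234.09, 360.79) c2=(244.78, 233.79) c3=(98.92, 219.00)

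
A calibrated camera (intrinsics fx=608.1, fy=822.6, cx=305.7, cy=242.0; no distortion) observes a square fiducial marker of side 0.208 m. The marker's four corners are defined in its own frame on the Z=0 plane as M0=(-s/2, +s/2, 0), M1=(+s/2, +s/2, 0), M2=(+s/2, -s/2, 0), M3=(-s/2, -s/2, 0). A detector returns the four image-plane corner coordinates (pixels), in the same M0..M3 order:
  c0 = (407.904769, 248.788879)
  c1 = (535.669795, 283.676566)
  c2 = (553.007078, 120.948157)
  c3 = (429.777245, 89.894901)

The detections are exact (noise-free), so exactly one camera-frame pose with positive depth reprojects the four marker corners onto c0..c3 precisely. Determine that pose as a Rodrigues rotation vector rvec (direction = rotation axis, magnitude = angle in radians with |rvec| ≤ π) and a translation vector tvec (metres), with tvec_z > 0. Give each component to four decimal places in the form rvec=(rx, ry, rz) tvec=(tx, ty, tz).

rvec=(-0.1958, 0.0578, 0.2077) tvec=(0.2909, -0.0709, 1.0074)

Intrinsics K: fx=608.1, fy=822.6, cx=305.7, cy=242.0
Marker side s = 0.208 m; corners in marker frame (Z=0):
  M0 = (-0.1040, +0.1040, 0)
  M1 = (+0.1040, +0.1040, 0)
  M2 = (+0.1040, -0.1040, 0)
  M3 = (-0.1040, -0.1040, 0)
Detected image corners:
  c0 = (407.904769, 248.788879) px
  c1 = (535.669795, 283.676566) px
  c2 = (553.007078, 120.948157) px
  c3 = (429.777245, 89.894901) px
Planar DLT: solve 8×8 A·h = b for H (H[2,2]=1):
  H  [+566.27060 -183.77204 +481.27939]
  H  [+144.10642 +738.54933 +184.14301]
  H  [-0.07656 -0.18570 +1.00000]
B = K⁻¹H; ‖b₁‖=0.992609, ‖b₂‖=0.992609; λ = 2/(‖b₁‖+‖b₂‖) = 1.007446, sign → tz>0 ⇒ λ=+1.007446
r₁ = λ·B[:,0] = (+0.97692,+0.19918,-0.07713); r₂ = λ·B[:,1] = (-0.21041,+0.95955,-0.18708)
r₃ = r₁×r₂ = (+0.03675,+0.19899,+0.97931); SVD([r₁ r₂ r₃]) → R = UVᵀ:
  R  [+0.97692 -0.21041 +0.03675]
  R  [+0.19918 +0.95955 +0.19899]
  R  [-0.07713 -0.18708 +0.97931]
t = (+0.29088, -0.07086, +1.00745) m
tr R = 2.915780; θ = arccos((tr R − 1)/2) = 0.291235 rad = 16.687°
axis k = ((R−Rᵀ)₃₂, (R−Rᵀ)₁₃, (R−Rᵀ)₂₁) / (2 sinθ) = (-0.672290, +0.198308, +0.713232)
rvec = θ·k = (-0.195794, +0.057754, +0.207718)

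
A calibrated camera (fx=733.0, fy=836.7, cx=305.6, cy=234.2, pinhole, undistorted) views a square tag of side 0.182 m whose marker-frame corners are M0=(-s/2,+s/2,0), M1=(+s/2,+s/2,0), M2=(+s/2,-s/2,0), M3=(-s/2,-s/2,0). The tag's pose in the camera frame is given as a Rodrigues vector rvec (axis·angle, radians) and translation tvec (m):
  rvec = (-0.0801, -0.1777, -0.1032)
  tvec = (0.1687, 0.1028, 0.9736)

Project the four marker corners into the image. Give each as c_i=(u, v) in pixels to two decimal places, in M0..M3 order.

Intrinsics K: fx=733.0, fy=836.7, cx=305.6, cy=234.2
Marker side s = 0.182 m; corners in marker frame (Z=0):
  M0 = (-0.0910, +0.0910, 0)
  M1 = (+0.0910, +0.0910, 0)
  M2 = (+0.0910, -0.0910, 0)
  M3 = (-0.0910, -0.0910, 0)
rvec = (-0.0801, -0.1777, -0.1032), |rvec| = θ = 0.22055 rad = 12.637°
Rodrigues: sinθ=0.21877, 1−cosθ=0.02422; R = I + sinθ·[k]× + (1−cosθ)·[k]×²:
    [+0.97897 +0.10945 -0.17215]
    [-0.09528 +0.99150 +0.08858]
    [+0.18038 -0.07032 +0.98108]
t = (0.1687, 0.1028, 0.9736) m
M0: Pc = R·M0+t = (+0.08957, +0.20170, +0.95079); u = 733.0·(+0.08957)/0.95079 + 305.6 = 374.6561, v = 836.7·(+0.20170)/0.95079 + 234.2 = 411.6949
M1: Pc = R·M1+t = (+0.26775, +0.18436, +0.98362); u = 733.0·(+0.26775)/0.98362 + 305.6 = 505.1275, v = 836.7·(+0.18436)/0.98362 + 234.2 = 391.0204
M2: Pc = R·M2+t = (+0.24783, +0.00390, +0.99641); u = 733.0·(+0.24783)/0.99641 + 305.6 = 487.9104, v = 836.7·(+0.00390)/0.99641 + 234.2 = 237.4775
M3: Pc = R·M3+t = (+0.06965, +0.02124, +0.96358); u = 733.0·(+0.06965)/0.96358 + 305.6 = 358.5854, v = 836.7·(+0.02124)/0.96358 + 234.2 = 252.6463

c0=(374.66, 411.69) c1=(505.13, 391.02) c2=(487.91, 237.48) c3=(358.59, 252.65)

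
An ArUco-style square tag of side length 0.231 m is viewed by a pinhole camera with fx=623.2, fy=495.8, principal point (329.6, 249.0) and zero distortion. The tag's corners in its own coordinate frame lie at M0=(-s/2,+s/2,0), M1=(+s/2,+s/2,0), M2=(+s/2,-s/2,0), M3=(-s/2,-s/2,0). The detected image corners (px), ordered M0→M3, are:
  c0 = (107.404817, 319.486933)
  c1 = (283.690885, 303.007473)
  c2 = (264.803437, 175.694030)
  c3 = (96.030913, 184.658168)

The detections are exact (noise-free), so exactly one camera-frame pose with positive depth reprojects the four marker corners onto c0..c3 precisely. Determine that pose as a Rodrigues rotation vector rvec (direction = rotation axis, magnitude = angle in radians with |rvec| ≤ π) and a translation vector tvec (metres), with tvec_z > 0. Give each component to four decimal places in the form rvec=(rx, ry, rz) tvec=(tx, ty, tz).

rvec=(-0.1909, -0.1860, -0.1145) tvec=(-0.1907, -0.0087, 0.8519)

Intrinsics K: fx=623.2, fy=495.8, cx=329.6, cy=249.0
Marker side s = 0.231 m; corners in marker frame (Z=0):
  M0 = (-0.1155, +0.1155, 0)
  M1 = (+0.1155, +0.1155, 0)
  M2 = (+0.1155, -0.1155, 0)
  M3 = (-0.1155, -0.1155, 0)
Detected image corners:
  c0 = (107.404817, 319.486933) px
  c1 = (283.690885, 303.007473) px
  c2 = (264.803437, 175.694030) px
  c3 = (96.030913, 184.658168) px
Planar DLT: solve 8×8 A·h = b for H (H[2,2]=1):
  H  [+789.34398 +26.73110 +190.07177]
  H  [+1.33552 +515.74355 +243.96581]
  H  [+0.22798 -0.20852 +1.00000]
B = K⁻¹H; ‖b₁‖=1.173817, ‖b₂‖=1.173817; λ = 2/(‖b₁‖+‖b₂‖) = 0.851922, sign → tz>0 ⇒ λ=+0.851922
r₁ = λ·B[:,0] = (+0.97632,-0.09525,+0.19422); r₂ = λ·B[:,1] = (+0.13049,+0.97540,-0.17764)
r₃ = r₁×r₂ = (-0.17252,+0.19878,+0.96474); SVD([r₁ r₂ r₃]) → R = UVᵀ:
  R  [+0.97632 +0.13049 -0.17252]
  R  [-0.09525 +0.97540 +0.19878]
  R  [+0.19422 -0.17764 +0.96474]
t = (-0.19074, -0.00865, +0.85192) m
tr R = 2.916468; θ = arccos((tr R − 1)/2) = 0.290034 rad = 16.618°
axis k = ((R−Rᵀ)₃₂, (R−Rᵀ)₁₃, (R−Rᵀ)₂₁) / (2 sinθ) = (-0.658115, -0.641188, -0.394669)
rvec = θ·k = (-0.190876, -0.185966, -0.114467)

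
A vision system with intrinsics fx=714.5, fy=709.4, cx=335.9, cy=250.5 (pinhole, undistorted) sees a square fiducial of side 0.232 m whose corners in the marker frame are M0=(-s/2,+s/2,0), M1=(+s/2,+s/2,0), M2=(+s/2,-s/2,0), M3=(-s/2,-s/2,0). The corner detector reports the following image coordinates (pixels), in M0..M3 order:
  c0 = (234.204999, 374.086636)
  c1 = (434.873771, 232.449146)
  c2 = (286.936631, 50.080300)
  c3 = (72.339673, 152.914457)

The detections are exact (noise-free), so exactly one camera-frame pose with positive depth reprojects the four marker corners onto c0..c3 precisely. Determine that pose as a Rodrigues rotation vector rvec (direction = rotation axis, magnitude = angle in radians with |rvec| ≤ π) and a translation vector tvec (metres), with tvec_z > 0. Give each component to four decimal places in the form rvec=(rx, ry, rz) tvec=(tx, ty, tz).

rvec=(-0.2874, -0.3942, -0.6140) tvec=(-0.0644, -0.0498, 0.6346)

Intrinsics K: fx=714.5, fy=709.4, cx=335.9, cy=250.5
Marker side s = 0.232 m; corners in marker frame (Z=0):
  M0 = (-0.1160, +0.1160, 0)
  M1 = (+0.1160, +0.1160, 0)
  M2 = (+0.1160, -0.1160, 0)
  M3 = (-0.1160, -0.1160, 0)
Detected image corners:
  c0 = (234.204999, 374.086636) px
  c1 = (434.873771, 232.449146) px
  c2 = (286.936631, 50.080300) px
  c3 = (72.339673, 152.914457) px
Planar DLT: solve 8×8 A·h = b for H (H[2,2]=1):
  H  [+1073.54943 +606.96693 +263.37948]
  H  [-384.72026 +817.09536 +194.82580]
  H  [+0.69155 -0.22678 +1.00000]
B = K⁻¹H; ‖b₁‖=1.575798, ‖b₂‖=1.575798; λ = 2/(‖b₁‖+‖b₂‖) = 0.634599, sign → tz>0 ⇒ λ=+0.634599
r₁ = λ·B[:,0] = (+0.74718,-0.49912,+0.43886); r₂ = λ·B[:,1] = (+0.60675,+0.78176,-0.14391)
r₃ = r₁×r₂ = (-0.27125,+0.37381,+0.88696); SVD([r₁ r₂ r₃]) → R = UVᵀ:
  R  [+0.74718 +0.60675 -0.27125]
  R  [-0.49912 +0.78176 +0.37381]
  R  [+0.43886 -0.14391 +0.88696]
t = (-0.06441, -0.04980, +0.63460) m
tr R = 2.415895; θ = arccos((tr R − 1)/2) = 0.784209 rad = 44.932°
axis k = ((R−Rᵀ)₃₂, (R−Rᵀ)₁₃, (R−Rᵀ)₂₁) / (2 sinθ) = (-0.366521, -0.502721, -0.782901)
rvec = θ·k = (-0.287429, -0.394238, -0.613957)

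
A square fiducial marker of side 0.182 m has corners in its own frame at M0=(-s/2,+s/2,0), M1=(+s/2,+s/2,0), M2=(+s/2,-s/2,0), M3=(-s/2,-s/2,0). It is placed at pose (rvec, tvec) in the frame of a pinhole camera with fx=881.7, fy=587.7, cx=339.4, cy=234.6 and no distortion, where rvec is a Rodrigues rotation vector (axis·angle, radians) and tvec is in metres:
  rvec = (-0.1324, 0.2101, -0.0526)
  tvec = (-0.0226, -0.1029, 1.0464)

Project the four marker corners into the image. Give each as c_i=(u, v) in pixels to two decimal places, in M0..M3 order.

Intrinsics K: fx=881.7, fy=587.7, cx=339.4, cy=234.6
Marker side s = 0.182 m; corners in marker frame (Z=0):
  M0 = (-0.0910, +0.0910, 0)
  M1 = (+0.0910, +0.0910, 0)
  M2 = (+0.0910, -0.0910, 0)
  M3 = (-0.0910, -0.0910, 0)
rvec = (-0.1324, 0.2101, -0.0526), |rvec| = θ = 0.25385 rad = 14.544°
Rodrigues: sinθ=0.25113, 1−cosθ=0.03205; R = I + sinθ·[k]× + (1−cosθ)·[k]×²:
    [+0.97667 +0.03820 +0.21131]
    [-0.06587 +0.98991 +0.12549]
    [-0.20439 -0.13648 +0.96933]
t = (-0.0226, -0.1029, 1.0464) m
M0: Pc = R·M0+t = (-0.10800, -0.00682, +1.05258); u = 881.7·(-0.10800)/1.05258 + 339.4 = 248.9326, v = 587.7·(-0.00682)/1.05258 + 234.6 = 230.7897
M1: Pc = R·M1+t = (+0.06975, -0.01881, +1.01538); u = 881.7·(+0.06975)/1.01538 + 339.4 = 399.9701, v = 587.7·(-0.01881)/1.01538 + 234.6 = 223.7112
M2: Pc = R·M2+t = (+0.06280, -0.19898, +1.04022); u = 881.7·(+0.06280)/1.04022 + 339.4 = 392.6304, v = 587.7·(-0.19898)/1.04022 + 234.6 = 122.1834
M3: Pc = R·M3+t = (-0.11495, -0.18699, +1.07742); u = 881.7·(-0.11495)/1.07742 + 339.4 = 245.3284, v = 587.7·(-0.18699)/1.07742 + 234.6 = 132.6040

c0=(248.93, 230.79) c1=(399.97, 223.71) c2=(392.63, 122.18) c3=(245.33, 132.60)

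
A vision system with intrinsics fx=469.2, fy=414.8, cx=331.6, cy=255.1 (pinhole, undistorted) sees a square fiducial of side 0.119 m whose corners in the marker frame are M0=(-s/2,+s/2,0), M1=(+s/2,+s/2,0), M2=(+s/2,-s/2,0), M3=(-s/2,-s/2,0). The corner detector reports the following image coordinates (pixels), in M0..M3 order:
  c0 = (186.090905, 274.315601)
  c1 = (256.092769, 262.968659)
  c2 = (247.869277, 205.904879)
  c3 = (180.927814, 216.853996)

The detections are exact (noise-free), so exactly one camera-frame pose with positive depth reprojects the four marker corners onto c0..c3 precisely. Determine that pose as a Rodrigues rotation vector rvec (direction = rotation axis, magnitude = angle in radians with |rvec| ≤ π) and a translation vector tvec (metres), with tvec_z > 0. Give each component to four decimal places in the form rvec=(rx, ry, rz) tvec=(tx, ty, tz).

Intrinsics K: fx=469.2, fy=414.8, cx=331.6, cy=255.1
Marker side s = 0.119 m; corners in marker frame (Z=0):
  M0 = (-0.0595, +0.0595, 0)
  M1 = (+0.0595, +0.0595, 0)
  M2 = (+0.0595, -0.0595, 0)
  M3 = (-0.0595, -0.0595, 0)
Detected image corners:
  c0 = (186.090905, 274.315601) px
  c1 = (256.092769, 262.968659) px
  c2 = (247.869277, 205.904879) px
  c3 = (180.927814, 216.853996) px
Planar DLT: solve 8×8 A·h = b for H (H[2,2]=1):
  H  [+571.95610 -25.24116 +217.64122]
  H  [-97.11553 +391.39292 +239.37814]
  H  [-0.01447 -0.37418 +1.00000]
B = K⁻¹H; ‖b₁‖=1.249774, ‖b₂‖=1.249774; λ = 2/(‖b₁‖+‖b₂‖) = 0.800145, sign → tz>0 ⇒ λ=+0.800145
r₁ = λ·B[:,0] = (+0.98356,-0.18022,-0.01157); r₂ = λ·B[:,1] = (+0.16855,+0.93912,-0.29940)
r₃ = r₁×r₂ = (+0.06483,+0.29253,+0.95406); SVD([r₁ r₂ r₃]) → R = UVᵀ:
  R  [+0.98356 +0.16855 +0.06483]
  R  [-0.18022 +0.93912 +0.29253]
  R  [-0.01157 -0.29940 +0.95406]
t = (-0.19434, -0.03033, +0.80014) m
tr R = 2.876739; θ = arccos((tr R − 1)/2) = 0.352915 rad = 20.221°
axis k = ((R−Rᵀ)₃₂, (R−Rᵀ)₁₃, (R−Rᵀ)₂₁) / (2 sinθ) = (-0.856289, +0.110523, -0.504533)
rvec = θ·k = (-0.302197, +0.039005, -0.178057)

rvec=(-0.3022, 0.0390, -0.1781) tvec=(-0.1943, -0.0303, 0.8001)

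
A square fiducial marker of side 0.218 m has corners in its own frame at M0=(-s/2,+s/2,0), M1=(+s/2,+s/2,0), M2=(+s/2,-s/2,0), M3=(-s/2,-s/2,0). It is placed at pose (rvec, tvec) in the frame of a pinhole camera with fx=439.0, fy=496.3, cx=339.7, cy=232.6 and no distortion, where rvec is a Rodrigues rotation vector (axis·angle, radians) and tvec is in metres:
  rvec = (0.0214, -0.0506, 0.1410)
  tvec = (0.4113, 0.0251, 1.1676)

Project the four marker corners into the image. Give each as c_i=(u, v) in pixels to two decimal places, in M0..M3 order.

c0=(448.39, 282.81) c1=(527.86, 295.21) c2=(540.01, 203.98) c3=(460.38, 190.65)

Intrinsics K: fx=439.0, fy=496.3, cx=339.7, cy=232.6
Marker side s = 0.218 m; corners in marker frame (Z=0):
  M0 = (-0.1090, +0.1090, 0)
  M1 = (+0.1090, +0.1090, 0)
  M2 = (+0.1090, -0.1090, 0)
  M3 = (-0.1090, -0.1090, 0)
rvec = (0.0214, -0.0506, 0.1410), |rvec| = θ = 0.15133 rad = 8.670°
Rodrigues: sinθ=0.15075, 1−cosθ=0.01143; R = I + sinθ·[k]× + (1−cosθ)·[k]×²:
    [+0.98880 -0.14100 -0.04890]
    [+0.13992 +0.98985 -0.02488]
    [+0.05191 +0.01776 +0.99849]
t = (0.4113, 0.0251, 1.1676) m
M0: Pc = R·M0+t = (+0.28815, +0.11774, +1.16388); u = 439.0·(+0.28815)/1.16388 + 339.7 = 448.3871, v = 496.3·(+0.11774)/1.16388 + 232.6 = 282.8076
M1: Pc = R·M1+t = (+0.50371, +0.14825, +1.17519); u = 439.0·(+0.50371)/1.17519 + 339.7 = 527.8635, v = 496.3·(+0.14825)/1.17519 + 232.6 = 295.2059
M2: Pc = R·M2+t = (+0.53445, -0.06754, +1.17132); u = 439.0·(+0.53445)/1.17132 + 339.7 = 540.0059, v = 496.3·(-0.06754)/1.17132 + 232.6 = 203.9818
M3: Pc = R·M3+t = (+0.31889, -0.09805, +1.16001); u = 439.0·(+0.31889)/1.16001 + 339.7 = 460.3828, v = 496.3·(-0.09805)/1.16001 + 232.6 = 190.6521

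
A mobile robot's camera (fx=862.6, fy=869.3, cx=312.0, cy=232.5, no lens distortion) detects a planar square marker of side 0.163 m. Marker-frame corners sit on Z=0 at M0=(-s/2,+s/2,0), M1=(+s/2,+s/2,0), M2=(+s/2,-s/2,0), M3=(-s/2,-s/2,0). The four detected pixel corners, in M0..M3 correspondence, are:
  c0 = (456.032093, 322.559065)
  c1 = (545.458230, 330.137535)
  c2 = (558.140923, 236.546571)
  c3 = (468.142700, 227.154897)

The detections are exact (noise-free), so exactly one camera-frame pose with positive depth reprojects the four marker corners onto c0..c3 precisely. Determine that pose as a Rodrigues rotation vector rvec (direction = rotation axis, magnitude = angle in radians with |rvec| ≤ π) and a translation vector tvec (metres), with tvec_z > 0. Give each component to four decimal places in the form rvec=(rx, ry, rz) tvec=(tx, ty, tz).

rvec=(0.0902, -0.1633, 0.1056) tvec=(0.3348, 0.0797, 1.4787)

Intrinsics K: fx=862.6, fy=869.3, cx=312.0, cy=232.5
Marker side s = 0.163 m; corners in marker frame (Z=0):
  M0 = (-0.0815, +0.0815, 0)
  M1 = (+0.0815, +0.0815, 0)
  M2 = (+0.0815, -0.0815, 0)
  M3 = (-0.0815, -0.0815, 0)
Detected image corners:
  c0 = (456.032093, 322.559065) px
  c1 = (545.458230, 330.137535) px
  c2 = (558.140923, 236.546571) px
  c3 = (468.142700, 227.154897) px
Planar DLT: solve 8×8 A·h = b for H (H[2,2]=1):
  H  [+607.55907 -48.33448 +507.32824]
  H  [+83.51449 +594.95798 +279.34920]
  H  [+0.11280 +0.05471 +1.00000]
B = K⁻¹H; ‖b₁‖=0.676273, ‖b₂‖=0.676273; λ = 2/(‖b₁‖+‖b₂‖) = 1.478694, sign → tz>0 ⇒ λ=+1.478694
r₁ = λ·B[:,0] = (+0.98116,+0.09745,+0.16680); r₂ = λ·B[:,1] = (-0.11212,+0.99040,+0.08090)
r₃ = r₁×r₂ = (-0.15732,-0.09808,+0.98267); SVD([r₁ r₂ r₃]) → R = UVᵀ:
  R  [+0.98116 -0.11212 -0.15732]
  R  [+0.09745 +0.99040 -0.09808]
  R  [+0.16680 +0.08090 +0.98267]
t = (+0.33484, +0.07969, +1.47869) m
tr R = 2.954225; θ = arccos((tr R − 1)/2) = 0.214361 rad = 12.282°
axis k = ((R−Rᵀ)₃₂, (R−Rᵀ)₁₃, (R−Rᵀ)₂₁) / (2 sinθ) = (+0.420678, -0.761839, +0.492576)
rvec = θ·k = (+0.090177, -0.163308, +0.105589)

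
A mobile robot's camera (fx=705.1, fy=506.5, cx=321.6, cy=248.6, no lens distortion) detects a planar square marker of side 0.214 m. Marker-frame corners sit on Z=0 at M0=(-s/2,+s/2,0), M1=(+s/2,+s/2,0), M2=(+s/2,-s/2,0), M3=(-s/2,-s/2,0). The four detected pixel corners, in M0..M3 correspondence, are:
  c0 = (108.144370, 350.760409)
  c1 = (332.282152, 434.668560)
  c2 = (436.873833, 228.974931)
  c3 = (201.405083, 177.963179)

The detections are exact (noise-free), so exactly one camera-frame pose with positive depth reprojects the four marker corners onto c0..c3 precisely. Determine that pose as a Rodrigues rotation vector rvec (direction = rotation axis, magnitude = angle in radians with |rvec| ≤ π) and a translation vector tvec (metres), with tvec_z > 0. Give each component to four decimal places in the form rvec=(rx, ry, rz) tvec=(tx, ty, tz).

Intrinsics K: fx=705.1, fy=506.5, cx=321.6, cy=248.6
Marker side s = 0.214 m; corners in marker frame (Z=0):
  M0 = (-0.1070, +0.1070, 0)
  M1 = (+0.1070, +0.1070, 0)
  M2 = (+0.1070, -0.1070, 0)
  M3 = (-0.1070, -0.1070, 0)
Detected image corners:
  c0 = (108.144370, 350.760409) px
  c1 = (332.282152, 434.668560) px
  c2 = (436.873833, 228.974931) px
  c3 = (201.405083, 177.963179) px
Planar DLT: solve 8×8 A·h = b for H (H[2,2]=1):
  H  [+865.02545 -487.95990 +260.69013]
  H  [+83.23446 +847.12456 +294.24628]
  H  [-0.77543 -0.10340 +1.00000]
B = K⁻¹H; ‖b₁‖=1.842873, ‖b₂‖=1.842873; λ = 2/(‖b₁‖+‖b₂‖) = 0.542631, sign → tz>0 ⇒ λ=+0.542631
r₁ = λ·B[:,0] = (+0.85762,+0.29569,-0.42077); r₂ = λ·B[:,1] = (-0.34993,+0.93509,-0.05611)
r₃ = r₁×r₂ = (+0.37687,+0.19536,+0.90543); SVD([r₁ r₂ r₃]) → R = UVᵀ:
  R  [+0.85762 -0.34993 +0.37687]
  R  [+0.29569 +0.93509 +0.19536]
  R  [-0.42077 -0.05611 +0.90543]
t = (-0.04688, +0.04890, +0.54263) m
tr R = 2.698145; θ = arccos((tr R − 1)/2) = 0.556569 rad = 31.889°
axis k = ((R−Rᵀ)₃₂, (R−Rᵀ)₁₃, (R−Rᵀ)₂₁) / (2 sinθ) = (-0.238009, +0.754947, +0.611070)
rvec = θ·k = (-0.132469, +0.420180, +0.340103)

rvec=(-0.1325, 0.4202, 0.3401) tvec=(-0.0469, 0.0489, 0.5426)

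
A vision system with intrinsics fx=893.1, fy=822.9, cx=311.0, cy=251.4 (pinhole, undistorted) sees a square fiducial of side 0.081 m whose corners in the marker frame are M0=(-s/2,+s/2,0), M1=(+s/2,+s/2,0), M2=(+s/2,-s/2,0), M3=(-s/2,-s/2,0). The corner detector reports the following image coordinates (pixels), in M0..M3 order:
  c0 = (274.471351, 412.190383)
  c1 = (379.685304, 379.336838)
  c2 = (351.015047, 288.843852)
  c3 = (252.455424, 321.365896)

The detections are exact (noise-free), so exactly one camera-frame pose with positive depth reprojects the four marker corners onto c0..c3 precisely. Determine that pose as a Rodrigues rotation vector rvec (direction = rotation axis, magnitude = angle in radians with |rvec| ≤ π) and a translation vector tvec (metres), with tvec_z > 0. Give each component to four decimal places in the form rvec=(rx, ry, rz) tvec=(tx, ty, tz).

Intrinsics K: fx=893.1, fy=822.9, cx=311.0, cy=251.4
Marker side s = 0.081 m; corners in marker frame (Z=0):
  M0 = (-0.0405, +0.0405, 0)
  M1 = (+0.0405, +0.0405, 0)
  M2 = (+0.0405, -0.0405, 0)
  M3 = (-0.0405, -0.0405, 0)
Detected image corners:
  c0 = (274.471351, 412.190383) px
  c1 = (379.685304, 379.336838) px
  c2 = (351.015047, 288.843852) px
  c3 = (252.455424, 321.365896) px
Planar DLT: solve 8×8 A·h = b for H (H[2,2]=1):
  H  [+1185.75663 +76.61855 +313.55678]
  H  [-482.46708 +856.34847 +349.20608]
  H  [-0.22537 -0.75025 +1.00000]
B = K⁻¹H; ‖b₁‖=1.515204, ‖b₂‖=1.515204; λ = 2/(‖b₁‖+‖b₂‖) = 0.659977, sign → tz>0 ⇒ λ=+0.659977
r₁ = λ·B[:,0] = (+0.92804,-0.34151,-0.14874); r₂ = λ·B[:,1] = (+0.22904,+0.83807,-0.49515)
r₃ = r₁×r₂ = (+0.29375,+0.42545,+0.85598); SVD([r₁ r₂ r₃]) → R = UVᵀ:
  R  [+0.92804 +0.22904 +0.29375]
  R  [-0.34151 +0.83807 +0.42545]
  R  [-0.14874 -0.49515 +0.85598]
t = (+0.00189, +0.07844, +0.65998) m
tr R = 2.622092; θ = arccos((tr R − 1)/2) = 0.624859 rad = 35.802°
axis k = ((R−Rᵀ)₃₂, (R−Rᵀ)₁₃, (R−Rᵀ)₂₁) / (2 sinθ) = (-0.786859, +0.378204, -0.487662)
rvec = θ·k = (-0.491676, +0.236324, -0.304720)

rvec=(-0.4917, 0.2363, -0.3047) tvec=(0.0019, 0.0784, 0.6600)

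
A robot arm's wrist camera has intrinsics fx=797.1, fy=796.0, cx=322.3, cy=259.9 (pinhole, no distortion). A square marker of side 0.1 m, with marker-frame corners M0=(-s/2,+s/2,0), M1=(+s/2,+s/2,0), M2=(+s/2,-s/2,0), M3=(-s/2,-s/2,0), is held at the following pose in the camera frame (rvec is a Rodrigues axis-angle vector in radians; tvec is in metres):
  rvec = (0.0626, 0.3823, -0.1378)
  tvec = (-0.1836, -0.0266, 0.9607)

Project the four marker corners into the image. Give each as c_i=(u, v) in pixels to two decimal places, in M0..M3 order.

Intrinsics K: fx=797.1, fy=796.0, cx=322.3, cy=259.9
Marker side s = 0.1 m; corners in marker frame (Z=0):
  M0 = (-0.0500, +0.0500, 0)
  M1 = (+0.0500, +0.0500, 0)
  M2 = (+0.0500, -0.0500, 0)
  M3 = (-0.0500, -0.0500, 0)
rvec = (0.0626, 0.3823, -0.1378), |rvec| = θ = 0.41117 rad = 23.558°
Rodrigues: sinθ=0.39968, 1−cosθ=0.08335; R = I + sinθ·[k]× + (1−cosθ)·[k]×²:
    [+0.91859 +0.14575 +0.36737]
    [-0.12215 +0.98871 -0.08682]
    [-0.37587 +0.03488 +0.92602]
t = (-0.1836, -0.0266, 0.9607) m
M0: Pc = R·M0+t = (-0.22224, +0.02894, +0.98124); u = 797.1·(-0.22224)/0.98124 + 322.3 = 141.7637, v = 796.0·(+0.02894)/0.98124 + 259.9 = 283.3791
M1: Pc = R·M1+t = (-0.13038, +0.01673, +0.94365); u = 797.1·(-0.13038)/0.94365 + 322.3 = 212.1654, v = 796.0·(+0.01673)/0.94365 + 259.9 = 274.0104
M2: Pc = R·M2+t = (-0.14496, -0.08214, +0.94016); u = 797.1·(-0.14496)/0.94016 + 322.3 = 199.3998, v = 796.0·(-0.08214)/0.94016 + 259.9 = 190.3527
M3: Pc = R·M3+t = (-0.23682, -0.06993, +0.97775); u = 797.1·(-0.23682)/0.97775 + 322.3 = 129.2377, v = 796.0·(-0.06993)/0.97775 + 259.9 = 202.9708

c0=(141.76, 283.38) c1=(212.17, 274.01) c2=(199.40, 190.35) c3=(129.24, 202.97)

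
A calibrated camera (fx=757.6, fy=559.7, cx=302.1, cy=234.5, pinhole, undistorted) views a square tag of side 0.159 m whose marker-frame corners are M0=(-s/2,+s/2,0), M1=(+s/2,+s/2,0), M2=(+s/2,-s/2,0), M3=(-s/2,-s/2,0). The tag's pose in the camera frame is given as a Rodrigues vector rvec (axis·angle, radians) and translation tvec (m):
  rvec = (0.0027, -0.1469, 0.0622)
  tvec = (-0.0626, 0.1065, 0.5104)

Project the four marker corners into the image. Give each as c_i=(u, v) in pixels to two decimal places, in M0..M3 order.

c0=(80.22, 437.60) c1=(318.00, 439.08) c2=(332.32, 268.87) c3=(95.35, 259.46)

Intrinsics K: fx=757.6, fy=559.7, cx=302.1, cy=234.5
Marker side s = 0.159 m; corners in marker frame (Z=0):
  M0 = (-0.0795, +0.0795, 0)
  M1 = (+0.0795, +0.0795, 0)
  M2 = (+0.0795, -0.0795, 0)
  M3 = (-0.0795, -0.0795, 0)
rvec = (0.0027, -0.1469, 0.0622), |rvec| = θ = 0.15955 rad = 9.141°
Rodrigues: sinθ=0.15887, 1−cosθ=0.01270; R = I + sinθ·[k]× + (1−cosθ)·[k]×²:
    [+0.98730 -0.06213 -0.14619]
    [+0.06174 +0.99807 -0.00725]
    [+0.14636 -0.00187 +0.98923]
t = (-0.0626, 0.1065, 0.5104) m
M0: Pc = R·M0+t = (-0.14603, +0.18094, +0.49862); u = 757.6·(-0.14603)/0.49862 + 302.1 = 80.2206, v = 559.7·(+0.18094)/0.49862 + 234.5 = 437.6044
M1: Pc = R·M1+t = (+0.01095, +0.19075, +0.52189); u = 757.6·(+0.01095)/0.52189 + 302.1 = 317.9969, v = 559.7·(+0.19075)/0.52189 + 234.5 = 439.0754
M2: Pc = R·M2+t = (+0.02083, +0.03206, +0.52218); u = 757.6·(+0.02083)/0.52218 + 302.1 = 332.3211, v = 559.7·(+0.03206)/0.52218 + 234.5 = 268.8654
M3: Pc = R·M3+t = (-0.13615, +0.02225, +0.49891); u = 757.6·(-0.13615)/0.49891 + 302.1 = 95.3547, v = 559.7·(+0.02225)/0.49891 + 234.5 = 259.4559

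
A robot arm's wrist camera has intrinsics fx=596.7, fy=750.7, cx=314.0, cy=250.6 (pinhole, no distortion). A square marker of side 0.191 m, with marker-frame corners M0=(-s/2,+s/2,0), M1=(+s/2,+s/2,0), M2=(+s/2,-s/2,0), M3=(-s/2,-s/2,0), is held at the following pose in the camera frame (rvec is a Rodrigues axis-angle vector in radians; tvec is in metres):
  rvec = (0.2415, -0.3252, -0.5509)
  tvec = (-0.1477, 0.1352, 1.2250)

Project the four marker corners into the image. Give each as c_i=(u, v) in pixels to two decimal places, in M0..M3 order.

Intrinsics K: fx=596.7, fy=750.7, cx=314.0, cy=250.6
Marker side s = 0.191 m; corners in marker frame (Z=0):
  M0 = (-0.0955, +0.0955, 0)
  M1 = (+0.0955, +0.0955, 0)
  M2 = (+0.0955, -0.0955, 0)
  M3 = (-0.0955, -0.0955, 0)
rvec = (0.2415, -0.3252, -0.5509), |rvec| = θ = 0.68379 rad = 39.178°
Rodrigues: sinθ=0.63174, 1−cosθ=0.22482; R = I + sinθ·[k]× + (1−cosθ)·[k]×²:
    [+0.80323 +0.47120 -0.36441]
    [-0.54672 +0.82603 -0.13698]
    [+0.23647 +0.30926 +0.92111]
t = (-0.1477, 0.1352, 1.2250) m
M0: Pc = R·M0+t = (-0.17941, +0.26630, +1.23195); u = 596.7·(-0.17941)/1.23195 + 314.0 = 227.1028, v = 750.7·(+0.26630)/1.23195 + 250.6 = 412.8712
M1: Pc = R·M1+t = (-0.02599, +0.16187, +1.27712); u = 596.7·(-0.02599)/1.27712 + 314.0 = 301.8558, v = 750.7·(+0.16187)/1.27712 + 250.6 = 345.7509
M2: Pc = R·M2+t = (-0.11599, +0.00410, +1.21805); u = 596.7·(-0.11599)/1.21805 + 314.0 = 257.1779, v = 750.7·(+0.00410)/1.21805 + 250.6 = 253.1279
M3: Pc = R·M3+t = (-0.26941, +0.10853, +1.17288); u = 596.7·(-0.26941)/1.17288 + 314.0 = 176.9397, v = 750.7·(+0.10853)/1.17288 + 250.6 = 320.0617

c0=(227.10, 412.87) c1=(301.86, 345.75) c2=(257.18, 253.13) c3=(176.94, 320.06)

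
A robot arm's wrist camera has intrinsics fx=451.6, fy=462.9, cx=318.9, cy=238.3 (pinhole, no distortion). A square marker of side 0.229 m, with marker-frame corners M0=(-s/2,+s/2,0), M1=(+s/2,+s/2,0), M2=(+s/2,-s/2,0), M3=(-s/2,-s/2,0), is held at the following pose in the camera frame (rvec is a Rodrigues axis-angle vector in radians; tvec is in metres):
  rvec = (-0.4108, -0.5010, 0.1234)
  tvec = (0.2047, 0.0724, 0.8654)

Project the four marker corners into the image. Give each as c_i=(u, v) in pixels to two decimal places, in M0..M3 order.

c0=(379.56, 330.09) c1=(476.27, 345.52) c2=(462.52, 234.72) c3=(374.78, 208.00)

Intrinsics K: fx=451.6, fy=462.9, cx=318.9, cy=238.3
Marker side s = 0.229 m; corners in marker frame (Z=0):
  M0 = (-0.1145, +0.1145, 0)
  M1 = (+0.1145, +0.1145, 0)
  M2 = (+0.1145, -0.1145, 0)
  M3 = (-0.1145, -0.1145, 0)
rvec = (-0.4108, -0.5010, 0.1234), |rvec| = θ = 0.65953 rad = 37.789°
Rodrigues: sinθ=0.61275, 1−cosθ=0.20972; R = I + sinθ·[k]× + (1−cosθ)·[k]×²:
    [+0.87164 -0.01542 -0.48990]
    [+0.21388 +0.91129 +0.35185]
    [+0.44102 -0.41147 +0.79762]
t = (0.2047, 0.0724, 0.8654) m
M0: Pc = R·M0+t = (+0.10313, +0.15225, +0.76779); u = 451.6·(+0.10313)/0.76779 + 318.9 = 379.5602, v = 462.9·(+0.15225)/0.76779 + 238.3 = 330.0941
M1: Pc = R·M1+t = (+0.30274, +0.20123, +0.86878); u = 451.6·(+0.30274)/0.86878 + 318.9 = 476.2652, v = 462.9·(+0.20123)/0.86878 + 238.3 = 345.5191
M2: Pc = R·M2+t = (+0.30627, -0.00745, +0.96301); u = 451.6·(+0.30627)/0.96301 + 318.9 = 462.5234, v = 462.9·(-0.00745)/0.96301 + 238.3 = 234.7168
M3: Pc = R·M3+t = (+0.10666, -0.05643, +0.86202); u = 451.6·(+0.10666)/0.86202 + 318.9 = 374.7791, v = 462.9·(-0.05643)/0.86202 + 238.3 = 207.9962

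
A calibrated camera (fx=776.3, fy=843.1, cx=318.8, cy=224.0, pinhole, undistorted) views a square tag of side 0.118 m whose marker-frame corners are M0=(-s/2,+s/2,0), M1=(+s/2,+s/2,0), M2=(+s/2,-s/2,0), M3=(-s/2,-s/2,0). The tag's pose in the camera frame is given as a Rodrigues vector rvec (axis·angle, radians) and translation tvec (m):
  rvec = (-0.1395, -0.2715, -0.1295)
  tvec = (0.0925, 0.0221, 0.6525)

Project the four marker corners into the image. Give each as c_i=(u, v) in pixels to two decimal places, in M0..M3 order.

c0=(374.02, 339.82) c1=(503.53, 317.84) c2=(479.90, 171.31) c3=(352.03, 185.41)

Intrinsics K: fx=776.3, fy=843.1, cx=318.8, cy=224.0
Marker side s = 0.118 m; corners in marker frame (Z=0):
  M0 = (-0.0590, +0.0590, 0)
  M1 = (+0.0590, +0.0590, 0)
  M2 = (+0.0590, -0.0590, 0)
  M3 = (-0.0590, -0.0590, 0)
rvec = (-0.1395, -0.2715, -0.1295), |rvec| = θ = 0.33158 rad = 18.998°
Rodrigues: sinθ=0.32553, 1−cosθ=0.05447; R = I + sinθ·[k]× + (1−cosθ)·[k]×²:
    [+0.95517 +0.14590 -0.25760]
    [-0.10838 +0.98205 +0.15438]
    [+0.27550 -0.11954 +0.95384]
t = (0.0925, 0.0221, 0.6525) m
M0: Pc = R·M0+t = (+0.04475, +0.08644, +0.62919); u = 776.3·(+0.04475)/0.62919 + 318.8 = 374.0167, v = 843.1·(+0.08644)/0.62919 + 224.0 = 339.8206
M1: Pc = R·M1+t = (+0.15746, +0.07365, +0.66170); u = 776.3·(+0.15746)/0.66170 + 318.8 = 503.5341, v = 843.1·(+0.07365)/0.66170 + 224.0 = 317.8362
M2: Pc = R·M2+t = (+0.14025, -0.04224, +0.67581); u = 776.3·(+0.14025)/0.67581 + 318.8 = 479.9015, v = 843.1·(-0.04224)/0.67581 + 224.0 = 171.3098
M3: Pc = R·M3+t = (+0.02754, -0.02945, +0.64330); u = 776.3·(+0.02754)/0.64330 + 318.8 = 352.0297, v = 843.1·(-0.02945)/0.64330 + 224.0 = 185.4073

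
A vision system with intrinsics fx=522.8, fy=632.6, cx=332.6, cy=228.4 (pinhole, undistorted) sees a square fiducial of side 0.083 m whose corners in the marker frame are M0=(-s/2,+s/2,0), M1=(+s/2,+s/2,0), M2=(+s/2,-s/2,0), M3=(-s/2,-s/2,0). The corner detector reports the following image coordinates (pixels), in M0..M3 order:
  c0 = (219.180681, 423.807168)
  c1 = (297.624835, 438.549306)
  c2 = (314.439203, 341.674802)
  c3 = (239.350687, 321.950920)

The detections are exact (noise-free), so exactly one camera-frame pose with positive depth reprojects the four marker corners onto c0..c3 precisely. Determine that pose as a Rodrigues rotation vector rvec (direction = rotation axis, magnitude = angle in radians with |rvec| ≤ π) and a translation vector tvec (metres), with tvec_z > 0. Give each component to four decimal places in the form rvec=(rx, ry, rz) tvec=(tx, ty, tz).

rvec=(-0.1548, -0.3886, 0.2409) tvec=(-0.0649, 0.1284, 0.5324)

Intrinsics K: fx=522.8, fy=632.6, cx=332.6, cy=228.4
Marker side s = 0.083 m; corners in marker frame (Z=0):
  M0 = (-0.0415, +0.0415, 0)
  M1 = (+0.0415, +0.0415, 0)
  M2 = (+0.0415, -0.0415, 0)
  M3 = (-0.0415, -0.0415, 0)
Detected image corners:
  c0 = (219.180681, 423.807168) px
  c1 = (297.624835, 438.549306) px
  c2 = (314.439203, 341.674802) px
  c3 = (239.350687, 321.950920) px
Planar DLT: solve 8×8 A·h = b for H (H[2,2]=1):
  H  [+1103.24304 -320.16015 +268.85249]
  H  [+462.72878 +1056.76696 +380.97989]
  H  [+0.66750 -0.36586 +1.00000]
B = K⁻¹H; ‖b₁‖=1.878131, ‖b₂‖=1.878131; λ = 2/(‖b₁‖+‖b₂‖) = 0.532444, sign → tz>0 ⇒ λ=+0.532444
r₁ = λ·B[:,0] = (+0.89749,+0.26115,+0.35540); r₂ = λ·B[:,1] = (-0.20214,+0.95979,-0.19480)
r₃ = r₁×r₂ = (-0.39198,+0.10299,+0.91419); SVD([r₁ r₂ r₃]) → R = UVᵀ:
  R  [+0.89749 -0.20214 -0.39198]
  R  [+0.26115 +0.95979 +0.10299]
  R  [+0.35540 -0.19480 +0.91419]
t = (-0.06492, +0.12842, +0.53244) m
tr R = 2.771467; θ = arccos((tr R − 1)/2) = 0.482724 rad = 27.658°
axis k = ((R−Rᵀ)₃₂, (R−Rᵀ)₁₃, (R−Rᵀ)₂₁) / (2 sinθ) = (-0.320765, -0.805039, +0.499021)
rvec = θ·k = (-0.154841, -0.388612, +0.240889)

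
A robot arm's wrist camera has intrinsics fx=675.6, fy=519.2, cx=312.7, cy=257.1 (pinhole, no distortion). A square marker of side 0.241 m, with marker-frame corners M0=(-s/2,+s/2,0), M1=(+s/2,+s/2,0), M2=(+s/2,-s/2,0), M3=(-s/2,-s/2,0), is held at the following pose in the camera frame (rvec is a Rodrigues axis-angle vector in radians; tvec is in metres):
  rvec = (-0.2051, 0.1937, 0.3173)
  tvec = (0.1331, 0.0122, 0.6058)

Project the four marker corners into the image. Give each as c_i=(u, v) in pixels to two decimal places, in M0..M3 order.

Intrinsics K: fx=675.6, fy=519.2, cx=312.7, cy=257.1
Marker side s = 0.241 m; corners in marker frame (Z=0):
  M0 = (-0.1205, +0.1205, 0)
  M1 = (+0.1205, +0.1205, 0)
  M2 = (+0.1205, -0.1205, 0)
  M3 = (-0.1205, -0.1205, 0)
rvec = (-0.2051, 0.1937, 0.3173), |rvec| = θ = 0.42458 rad = 24.326°
Rodrigues: sinθ=0.41193, 1−cosθ=0.08879; R = I + sinθ·[k]× + (1−cosθ)·[k]×²:
    [+0.93193 -0.32742 +0.15588]
    [+0.28829 +0.92969 +0.22926]
    [-0.21999 -0.16872 +0.96080]
t = (0.1331, 0.0122, 0.6058) m
M0: Pc = R·M0+t = (-0.01865, +0.08949, +0.61198); u = 675.6·(-0.01865)/0.61198 + 312.7 = 292.1090, v = 519.2·(+0.08949)/0.61198 + 257.1 = 333.0228
M1: Pc = R·M1+t = (+0.20594, +0.15897, +0.55896); u = 675.6·(+0.20594)/0.55896 + 312.7 = 561.6184, v = 519.2·(+0.15897)/0.55896 + 257.1 = 404.7586
M2: Pc = R·M2+t = (+0.28485, -0.06509, +0.59962); u = 675.6·(+0.28485)/0.59962 + 312.7 = 633.6451, v = 519.2·(-0.06509)/0.59962 + 257.1 = 200.7403
M3: Pc = R·M3+t = (+0.06026, -0.13457, +0.65264); u = 675.6·(+0.06026)/0.65264 + 312.7 = 375.0761, v = 519.2·(-0.13457)/0.65264 + 257.1 = 150.0472

c0=(292.11, 333.02) c1=(561.62, 404.76) c2=(633.65, 200.74) c3=(375.08, 150.05)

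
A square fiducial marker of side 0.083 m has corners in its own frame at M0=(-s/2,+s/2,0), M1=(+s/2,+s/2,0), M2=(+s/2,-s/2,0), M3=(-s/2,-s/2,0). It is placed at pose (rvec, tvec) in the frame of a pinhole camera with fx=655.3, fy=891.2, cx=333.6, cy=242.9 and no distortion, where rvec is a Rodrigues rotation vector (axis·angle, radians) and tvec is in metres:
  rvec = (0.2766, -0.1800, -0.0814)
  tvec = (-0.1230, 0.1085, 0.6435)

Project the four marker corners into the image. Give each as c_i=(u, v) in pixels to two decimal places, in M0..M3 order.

Intrinsics K: fx=655.3, fy=891.2, cx=333.6, cy=242.9
Marker side s = 0.083 m; corners in marker frame (Z=0):
  M0 = (-0.0415, +0.0415, 0)
  M1 = (+0.0415, +0.0415, 0)
  M2 = (+0.0415, -0.0415, 0)
  M3 = (-0.0415, -0.0415, 0)
rvec = (0.2766, -0.1800, -0.0814), |rvec| = θ = 0.33990 rad = 19.475°
Rodrigues: sinθ=0.33339, 1−cosθ=0.05721; R = I + sinθ·[k]× + (1−cosθ)·[k]×²:
    [+0.98067 +0.05519 -0.18770]
    [-0.10450 +0.95883 -0.26405]
    [+0.16540 +0.27856 +0.94607]
t = (-0.1230, 0.1085, 0.6435) m
M0: Pc = R·M0+t = (-0.16141, +0.15263, +0.64820); u = 655.3·(-0.16141)/0.64820 + 333.6 = 170.4233, v = 891.2·(+0.15263)/0.64820 + 242.9 = 452.7473
M1: Pc = R·M1+t = (-0.08001, +0.14395, +0.66192); u = 655.3·(-0.08001)/0.66192 + 333.6 = 254.3890, v = 891.2·(+0.14395)/0.66192 + 242.9 = 436.7176
M2: Pc = R·M2+t = (-0.08459, +0.06437, +0.63880); u = 655.3·(-0.08459)/0.63880 + 333.6 = 246.8233, v = 891.2·(+0.06437)/0.63880 + 242.9 = 332.7056
M3: Pc = R·M3+t = (-0.16599, +0.07305, +0.62508); u = 655.3·(-0.16599)/0.62508 + 333.6 = 159.5857, v = 891.2·(+0.07305)/0.62508 + 242.9 = 347.0439

c0=(170.42, 452.75) c1=(254.39, 436.72) c2=(246.82, 332.71) c3=(159.59, 347.04)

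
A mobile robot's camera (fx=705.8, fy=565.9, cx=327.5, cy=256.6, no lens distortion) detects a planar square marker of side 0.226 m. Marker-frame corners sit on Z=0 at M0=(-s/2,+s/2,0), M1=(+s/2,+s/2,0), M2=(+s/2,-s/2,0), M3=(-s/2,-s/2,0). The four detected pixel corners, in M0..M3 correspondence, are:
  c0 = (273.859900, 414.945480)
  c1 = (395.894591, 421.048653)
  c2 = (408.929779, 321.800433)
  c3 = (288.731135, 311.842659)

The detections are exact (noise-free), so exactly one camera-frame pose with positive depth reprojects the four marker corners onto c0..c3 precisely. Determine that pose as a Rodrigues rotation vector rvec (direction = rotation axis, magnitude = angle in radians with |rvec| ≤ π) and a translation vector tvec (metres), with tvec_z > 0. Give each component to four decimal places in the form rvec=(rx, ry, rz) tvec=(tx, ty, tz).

rvec=(-0.0472, -0.2240, 0.1187) tvec=(0.0280, 0.2481, 1.2691)

Intrinsics K: fx=705.8, fy=565.9, cx=327.5, cy=256.6
Marker side s = 0.226 m; corners in marker frame (Z=0):
  M0 = (-0.1130, +0.1130, 0)
  M1 = (+0.1130, +0.1130, 0)
  M2 = (+0.1130, -0.1130, 0)
  M3 = (-0.1130, -0.1130, 0)
Detected image corners:
  c0 = (273.859900, 414.945480) px
  c1 = (395.894591, 421.048653) px
  c2 = (408.929779, 321.800433) px
  c3 = (288.731135, 311.842659) px
Planar DLT: solve 8×8 A·h = b for H (H[2,2]=1):
  H  [+594.80247 -77.80452 +343.07031]
  H  [+98.89208 +430.16266 +367.21754]
  H  [+0.17232 -0.04722 +1.00000]
B = K⁻¹H; ‖b₁‖=0.787943, ‖b₂‖=0.787943; λ = 2/(‖b₁‖+‖b₂‖) = 1.269127, sign → tz>0 ⇒ λ=+1.269127
r₁ = λ·B[:,0] = (+0.96806,+0.12262,+0.21870); r₂ = λ·B[:,1] = (-0.11209,+0.99189,-0.05993)
r₃ = r₁×r₂ = (-0.22428,+0.03350,+0.97395); SVD([r₁ r₂ r₃]) → R = UVᵀ:
  R  [+0.96806 -0.11209 -0.22428]
  R  [+0.12262 +0.99189 +0.03350]
  R  [+0.21870 -0.05993 +0.97395]
t = (+0.02800, +0.24808, +1.26913) m
tr R = 2.933896; θ = arccos((tr R − 1)/2) = 0.257821 rad = 14.772°
axis k = ((R−Rᵀ)₃₂, (R−Rᵀ)₁₃, (R−Rᵀ)₂₁) / (2 sinθ) = (-0.183229, -0.868671, +0.460259)
rvec = θ·k = (-0.047240, -0.223962, +0.118665)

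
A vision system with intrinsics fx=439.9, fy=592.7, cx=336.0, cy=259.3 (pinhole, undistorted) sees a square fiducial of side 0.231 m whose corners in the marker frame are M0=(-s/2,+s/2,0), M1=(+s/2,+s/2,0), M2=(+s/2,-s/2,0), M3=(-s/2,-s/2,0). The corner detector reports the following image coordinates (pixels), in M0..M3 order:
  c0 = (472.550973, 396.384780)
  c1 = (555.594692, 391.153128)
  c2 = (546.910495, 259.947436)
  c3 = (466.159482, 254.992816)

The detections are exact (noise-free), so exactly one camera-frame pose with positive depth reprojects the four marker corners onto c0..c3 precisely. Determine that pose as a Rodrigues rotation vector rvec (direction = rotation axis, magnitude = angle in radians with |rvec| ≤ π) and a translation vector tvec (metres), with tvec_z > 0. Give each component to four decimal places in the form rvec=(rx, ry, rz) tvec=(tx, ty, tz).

Intrinsics K: fx=439.9, fy=592.7, cx=336.0, cy=259.3
Marker side s = 0.231 m; corners in marker frame (Z=0):
  M0 = (-0.1155, +0.1155, 0)
  M1 = (+0.1155, +0.1155, 0)
  M2 = (+0.1155, -0.1155, 0)
  M3 = (-0.1155, -0.1155, 0)
Detected image corners:
  c0 = (472.550973, 396.384780) px
  c1 = (555.594692, 391.153128) px
  c2 = (546.910495, 259.947436) px
  c3 = (466.159482, 254.992816) px
Planar DLT: solve 8×8 A·h = b for H (H[2,2]=1):
  H  [+519.46658 -44.21535 +511.76762]
  H  [+105.08169 +540.06138 +324.42876]
  H  [+0.32337 -0.15095 +1.00000]
B = K⁻¹H; ‖b₁‖=0.988930, ‖b₂‖=0.988930; λ = 2/(‖b₁‖+‖b₂‖) = 1.011194, sign → tz>0 ⇒ λ=+1.011194
r₁ = λ·B[:,0] = (+0.94433,+0.03622,+0.32699); r₂ = λ·B[:,1] = (+0.01495,+0.98817,-0.15264)
r₃ = r₁×r₂ = (-0.32865,+0.14904,+0.93262); SVD([r₁ r₂ r₃]) → R = UVᵀ:
  R  [+0.94433 +0.01495 -0.32865]
  R  [+0.03622 +0.98817 +0.14904]
  R  [+0.32699 -0.15264 +0.93262]
t = (+0.40404, +0.11111, +1.01119) m
tr R = 2.865118; θ = arccos((tr R − 1)/2) = 0.369360 rad = 21.163°
axis k = ((R−Rᵀ)₃₂, (R−Rᵀ)₁₃, (R−Rᵀ)₂₁) / (2 sinθ) = (-0.417816, -0.908054, +0.029456)
rvec = θ·k = (-0.154324, -0.335398, +0.010880)

rvec=(-0.1543, -0.3354, 0.0109) tvec=(0.4040, 0.1111, 1.0112)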